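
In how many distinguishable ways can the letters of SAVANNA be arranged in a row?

The 7 letters of SAVANNA have repeats: A appearing 3 times and N appearing twice.
So there are 7! / (3!·2!) = 420 distinguishable arrangements.

420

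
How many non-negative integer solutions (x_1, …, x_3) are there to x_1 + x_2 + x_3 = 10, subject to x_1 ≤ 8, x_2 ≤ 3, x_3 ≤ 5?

Without the upper bounds there are C(12,2) = 66 ways to split 10 among 3 variables.
Subtract solutions that violate a single cap (substitute x_i' = x_i − (cap_i+1)): x_1 ≥ 9 gives C(3,2) = 3; x_2 ≥ 4 gives C(8,2) = 28; x_3 ≥ 6 gives C(6,2) = 15. Together 46.
Add back pairs where two caps are both exceeded: 0 + 0 + 1 = 1.
By inclusion–exclusion the count is 66 − 46 + 1 = 21.

21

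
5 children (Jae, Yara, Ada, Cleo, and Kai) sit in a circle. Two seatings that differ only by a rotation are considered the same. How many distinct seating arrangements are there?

Around a circle, 5 distinct people have 5!/5 = (4)! = 24 rotationally distinct seatings.

24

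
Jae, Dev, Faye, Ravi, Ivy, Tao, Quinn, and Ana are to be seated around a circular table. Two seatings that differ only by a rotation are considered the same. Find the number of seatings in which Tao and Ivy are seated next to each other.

Glue Tao and Ivy into a block (2 internal orders). Seating 7 units around a circle gives (6)! arrangements.
So 2 × (6)! = 2 × 720 = 1440.

1440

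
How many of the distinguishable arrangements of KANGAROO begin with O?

Fix O in the first position and arrange the remaining 7 letters.
Those 7 letters have A appearing twice, giving (7)!/(2!) = 2520.

2520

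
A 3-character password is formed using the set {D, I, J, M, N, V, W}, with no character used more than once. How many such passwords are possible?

Choose and order 3 of the 7 symbols: the first character has 7 options, the next 6, then 5.
7 × 6 × 5 = 210.

210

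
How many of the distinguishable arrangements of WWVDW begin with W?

With the first slot taken by W, it remains to arrange the other 4 letters (WVDW).
Those 4 letters have W appearing twice, giving (4)!/(2!) = 12.

12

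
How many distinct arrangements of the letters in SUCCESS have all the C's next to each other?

120

Treat the 2 copies of C as a single block. The multiset to arrange is then {CC, E, S, S, S, U}, 6 items in all.
That gives (6)!/(3!) = 120 arrangements.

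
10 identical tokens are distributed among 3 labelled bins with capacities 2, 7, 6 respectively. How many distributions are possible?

15

Ignoring the caps, the number of non-negative solutions to x_1+…+x_3 = 10 is C(12,2) = 66.
Subtract solutions that violate a single cap (substitute x_i' = x_i − (cap_i+1)): x_1 ≥ 3 gives C(9,2) = 36; x_2 ≥ 8 gives C(4,2) = 6; x_3 ≥ 7 gives C(5,2) = 10. Together 52.
Add back pairs where two caps are both exceeded: 0 + 1 + 0 = 1.
By inclusion–exclusion the count is 66 − 52 + 1 = 15.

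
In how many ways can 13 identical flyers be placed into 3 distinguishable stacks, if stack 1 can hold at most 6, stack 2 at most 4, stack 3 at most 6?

By stars and bars, unrestricted non-negative solutions to x_1+…+x_3 = 13 number C(13+2,2) = 105.
Subtract solutions that violate a single cap (substitute x_i' = x_i − (cap_i+1)): x_1 ≥ 7 gives C(8,2) = 28; x_2 ≥ 5 gives C(10,2) = 45; x_3 ≥ 7 gives C(8,2) = 28. Together 101.
Add back pairs where two caps are both exceeded: 3 + 0 + 3 = 6.
By inclusion–exclusion the count is 105 − 101 + 6 = 10.

10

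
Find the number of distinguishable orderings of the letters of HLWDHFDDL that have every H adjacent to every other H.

Treat the 2 copies of H as a single block. The multiset to arrange is then {HH, D, D, D, F, L, L, W}, 8 items in all.
That gives (8)!/(3!·2!) = 3360 arrangements.

3360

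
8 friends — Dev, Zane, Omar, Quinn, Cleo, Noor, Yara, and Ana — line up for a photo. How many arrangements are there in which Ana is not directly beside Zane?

Of the 8! = 40320 arrangements, those with Ana and Zane adjacent number 2 × 7! = 10080 (treat the pair as a block with 2 internal orders).
So 40320 − 10080 = 30240 arrangements keep them apart.

30240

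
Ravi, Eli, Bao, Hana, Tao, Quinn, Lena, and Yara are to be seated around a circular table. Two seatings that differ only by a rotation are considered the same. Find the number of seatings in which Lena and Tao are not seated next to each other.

3600

Without the restriction there are (7)! = 5040 seatings.
Seatings with Lena beside Tao: treat them as a block with 2 internal orders, giving 2 × (6)! = 1440.
Subtracting, 5040 − 1440 = 3600.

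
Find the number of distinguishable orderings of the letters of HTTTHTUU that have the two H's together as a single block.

Treat the 2 copies of H as a single block. The multiset to arrange is then {HH, T, T, T, T, U, U}, 7 items in all.
That gives (7)!/(4!·2!) = 105 arrangements.

105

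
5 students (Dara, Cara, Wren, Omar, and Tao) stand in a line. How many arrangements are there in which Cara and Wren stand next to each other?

Treat {Cara, Wren} as a single unit. There are 4 units to order, and the pair itself can be ordered 2 ways.
So the count is 2·(4)! = 48.

48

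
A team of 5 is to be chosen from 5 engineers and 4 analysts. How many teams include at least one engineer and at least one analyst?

125

Unrestricted: C(9,5) = 126 ways to pick any 5 of the 9.
Selections missing a whole group: no engineers → C(4,5) = 0; no analysts → C(5,5) = 1.
Both groups omitted at once is impossible, so 126 − 1 = 125.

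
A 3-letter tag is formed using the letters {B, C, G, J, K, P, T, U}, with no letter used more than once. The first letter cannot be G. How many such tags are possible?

The first letter has 8−1 = 7 choices (anything except G).
The remaining 2 letters are filled from the other 7 symbols without repetition: 7 × 6 = 42.
Total: 7 × 42 = 294.

294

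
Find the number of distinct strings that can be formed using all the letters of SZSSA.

20

The 5 letters of SZSSA have repeats: S appearing 3 times.
So there are 5! / (3!) = 20 distinguishable arrangements.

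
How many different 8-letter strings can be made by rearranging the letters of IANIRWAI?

3360

IANIRWAI has 8 letters with A appearing twice and I appearing 3 times.
So there are 8! / (3!·2!) = 3360 distinguishable arrangements.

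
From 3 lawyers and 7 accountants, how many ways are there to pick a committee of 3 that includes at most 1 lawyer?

98

Split by how many lawyers are chosen (0 through 1).
Sum: C(3,0)·C(7,3) + C(3,1)·C(7,2) = 35 + 63 = 98.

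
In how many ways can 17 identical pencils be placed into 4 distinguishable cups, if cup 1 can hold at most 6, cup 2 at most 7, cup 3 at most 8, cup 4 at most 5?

185

Without the upper bounds there are C(20,3) = 1140 ways to split 17 among 4 cups.
Subtract solutions that violate a single cap (substitute x_i' = x_i − (cap_i+1)): x_1 ≥ 7 gives C(13,3) = 286; x_2 ≥ 8 gives C(12,3) = 220; x_3 ≥ 9 gives C(11,3) = 165; x_4 ≥ 6 gives C(14,3) = 364. Together 1035.
Add back pairs where two caps are both exceeded: 10 + 4 + 35 + 1 + 20 + 10 = 80.
By inclusion–exclusion the count is 1140 − 1035 + 80 = 185.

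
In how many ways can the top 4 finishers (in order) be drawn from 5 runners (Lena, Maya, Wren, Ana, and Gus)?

120

There are 5 choices for 1st place, 4 for 2nd, and so on down to 2 for position 4.
That gives 5 × 4 × 3 × 2 = 120.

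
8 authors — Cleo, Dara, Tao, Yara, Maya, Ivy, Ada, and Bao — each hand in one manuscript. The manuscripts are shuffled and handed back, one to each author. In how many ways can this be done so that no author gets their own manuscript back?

14833

Count assignments avoiding every fixed point. For any j of the 8 authors fixed to their own manuscript, the other 8−j can be arranged in (8−j)! ways.
By inclusion–exclusion this is Σ_{j=0}^{8} (−1)^j C(8,j)·(8−j)!.
Computing: 40320 − 40320 + 20160 − 6720 + 1680 − 336 + 56 − 8 + 1 = 14833.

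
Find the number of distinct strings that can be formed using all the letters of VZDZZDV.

The 7 letters of VZDZZDV have repeats: D appearing twice, V appearing twice, and Z appearing 3 times.
Dividing 7! = 5040 by 3!·2!·2! = 24 for the repeated letters gives 210.

210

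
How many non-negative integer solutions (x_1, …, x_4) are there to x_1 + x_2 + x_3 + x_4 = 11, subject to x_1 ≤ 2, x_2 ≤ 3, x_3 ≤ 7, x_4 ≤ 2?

Ignoring the caps, the number of non-negative solutions to x_1+…+x_4 = 11 is C(14,3) = 364.
Subtract solutions that violate a single cap (substitute x_i' = x_i − (cap_i+1)): x_1 ≥ 3 gives C(11,3) = 165; x_2 ≥ 4 gives C(10,3) = 120; x_3 ≥ 8 gives C(6,3) = 20; x_4 ≥ 3 gives C(11,3) = 165. Together 470.
Add back pairs where two caps are both exceeded: 35 + 1 + 56 + 0 + 35 + 1 = 128.
Subtract triples: 0 + 4 + 0 + 0 = 4.
By inclusion–exclusion the count is 364 − 470 + 128 − 4 = 18.

18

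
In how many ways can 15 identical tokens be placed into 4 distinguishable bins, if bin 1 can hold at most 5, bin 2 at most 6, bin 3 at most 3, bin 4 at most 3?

Without the upper bounds there are C(18,3) = 816 ways to split 15 among 4 bins.
Subtract solutions that violate a single cap (substitute x_i' = x_i − (cap_i+1)): x_1 ≥ 6 gives C(12,3) = 220; x_2 ≥ 7 gives C(11,3) = 165; x_3 ≥ 4 gives C(14,3) = 364; x_4 ≥ 4 gives C(14,3) = 364. Together 1113.
Add back pairs where two caps are both exceeded: 10 + 56 + 56 + 35 + 35 + 120 = 312.
Subtract triples: 0 + 0 + 4 + 1 = 5.
By inclusion–exclusion the count is 816 − 1113 + 312 − 5 = 10.

10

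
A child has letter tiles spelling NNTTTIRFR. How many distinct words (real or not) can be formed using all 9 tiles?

15120

NNTTTIRFR has 9 letters with N appearing twice, R appearing twice, and T appearing 3 times.
The number of distinct arrangements is 9!/(3!·2!·2!) = 362880/24 = 15120.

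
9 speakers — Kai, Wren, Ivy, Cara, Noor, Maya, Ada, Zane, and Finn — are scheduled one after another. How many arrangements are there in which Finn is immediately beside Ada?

80640

Glue Finn and Ada into one block (2 internal orders), leaving 8 units to arrange in a row.
So the count is 2·(8)! = 80640.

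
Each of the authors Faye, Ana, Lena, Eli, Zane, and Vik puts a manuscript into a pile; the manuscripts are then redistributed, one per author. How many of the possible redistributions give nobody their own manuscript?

Let Aᵢ be the assignments in which author i gets their own manuscript. We want the size of the complement of A₁∪…∪A_6.
By inclusion–exclusion this is Σ_{j=0}^{6} (−1)^j C(6,j)·(6−j)!.
Computing: 720 − 720 + 360 − 120 + 30 − 6 + 1 = 265.

265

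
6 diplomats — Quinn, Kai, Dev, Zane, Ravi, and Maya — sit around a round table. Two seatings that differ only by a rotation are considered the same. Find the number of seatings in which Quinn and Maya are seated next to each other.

48

Treat {Quinn, Maya} as one unit (2 internal orders) and seat the resulting 5 units around the table: (4)! circular arrangements.
So 2 × (4)! = 2 × 24 = 48.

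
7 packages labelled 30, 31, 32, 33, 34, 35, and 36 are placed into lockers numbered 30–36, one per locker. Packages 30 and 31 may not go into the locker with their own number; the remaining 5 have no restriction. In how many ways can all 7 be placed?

3720

Let Aᵢ (for i ∈ {30, 31}) be the placements that put package i in its forbidden locker. Any j of these fix j positions, leaving (7−j)! ways to fill the rest, and there are C(2,j) ways to pick which j.
By inclusion–exclusion, the number of valid placements is Σ_{j=0}^{2} (−1)^j C(2,j)·(7−j)!.
Computing: 5040 − 1440 + 120 = 3720.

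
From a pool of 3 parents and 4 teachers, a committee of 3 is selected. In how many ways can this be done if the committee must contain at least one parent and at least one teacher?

Unrestricted: C(7,3) = 35 ways to pick any 3 of the 7.
Selections missing a whole group: no parents → C(4,3) = 4; no teachers → C(3,3) = 1.
Both groups omitted at once is impossible, so 35 − 5 = 30.

30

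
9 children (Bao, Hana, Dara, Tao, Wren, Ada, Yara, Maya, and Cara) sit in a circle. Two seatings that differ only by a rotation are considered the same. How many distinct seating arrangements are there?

40320

Fix one person's seat to break rotational symmetry; the remaining 8 people can be arranged in (8)! = 40320 ways.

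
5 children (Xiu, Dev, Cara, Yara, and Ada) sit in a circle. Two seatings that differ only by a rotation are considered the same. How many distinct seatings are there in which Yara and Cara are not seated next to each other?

Without the restriction there are (4)! = 24 seatings.
Seatings with Yara beside Cara: treat them as a block with 2 internal orders, giving 2 × (3)! = 12.
Subtracting, 24 − 12 = 12.

12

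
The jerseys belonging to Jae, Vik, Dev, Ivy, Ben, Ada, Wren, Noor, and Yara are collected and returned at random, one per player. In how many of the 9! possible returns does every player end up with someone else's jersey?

Let Aᵢ be the assignments in which player i gets their old jersey. We want the size of the complement of A₁∪…∪A_9.
By inclusion–exclusion this is Σ_{j=0}^{9} (−1)^j C(9,j)·(9−j)!.
Computing: 362880 − 362880 + 181440 − 60480 + 15120 − 3024 + 504 − 72 + 9 − 1 = 133496.

133496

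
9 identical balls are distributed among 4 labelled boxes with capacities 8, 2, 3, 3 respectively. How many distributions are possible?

47

Ignoring the caps, the number of non-negative solutions to x_1+…+x_4 = 9 is C(12,3) = 220.
Subtract solutions that violate a single cap (substitute x_i' = x_i − (cap_i+1)): x_1 ≥ 9 gives C(3,3) = 1; x_2 ≥ 3 gives C(9,3) = 84; x_3 ≥ 4 gives C(8,3) = 56; x_4 ≥ 4 gives C(8,3) = 56. Together 197.
Add back pairs where two caps are both exceeded: 0 + 0 + 0 + 10 + 10 + 4 = 24.
By inclusion–exclusion the count is 220 − 197 + 24 = 47.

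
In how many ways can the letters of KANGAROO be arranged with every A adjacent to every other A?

Treat the 2 copies of A as a single block. The multiset to arrange is then {AA, G, K, N, O, O, R}, 7 items in all.
That gives (7)!/(2!) = 2520 arrangements.

2520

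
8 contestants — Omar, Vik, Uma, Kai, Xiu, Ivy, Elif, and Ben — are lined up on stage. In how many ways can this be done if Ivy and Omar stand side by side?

10080

Treat {Ivy, Omar} as a single unit. There are 7 units to order, and the pair itself can be ordered 2 ways.
That gives 2 × 7! = 2 × 5040 = 10080.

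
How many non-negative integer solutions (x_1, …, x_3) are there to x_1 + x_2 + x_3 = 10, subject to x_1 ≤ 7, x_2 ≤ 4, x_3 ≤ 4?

19

By stars and bars, unrestricted non-negative solutions to x_1+…+x_3 = 10 number C(10+2,2) = 66.
Subtract solutions that violate a single cap (substitute x_i' = x_i − (cap_i+1)): x_1 ≥ 8 gives C(4,2) = 6; x_2 ≥ 5 gives C(7,2) = 21; x_3 ≥ 5 gives C(7,2) = 21. Together 48.
Add back pairs where two caps are both exceeded: 0 + 0 + 1 = 1.
By inclusion–exclusion the count is 66 − 48 + 1 = 19.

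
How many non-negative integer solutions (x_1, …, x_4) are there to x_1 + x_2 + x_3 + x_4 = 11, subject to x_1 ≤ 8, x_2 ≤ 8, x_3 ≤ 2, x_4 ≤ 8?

Without the upper bounds there are C(14,3) = 364 ways to split 11 among 4 variables.
Subtract solutions that violate a single cap (substitute x_i' = x_i − (cap_i+1)): x_1 ≥ 9 gives C(5,3) = 10; x_2 ≥ 9 gives C(5,3) = 10; x_3 ≥ 3 gives C(11,3) = 165; x_4 ≥ 9 gives C(5,3) = 10. Together 195.
No two caps can be exceeded simultaneously, so the pair terms are all 0.
By inclusion–exclusion the count is 364 − 195 + 0 = 169.

169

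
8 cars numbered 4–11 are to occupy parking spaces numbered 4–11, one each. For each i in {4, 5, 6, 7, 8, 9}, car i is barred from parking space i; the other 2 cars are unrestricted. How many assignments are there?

18806

Let Aᵢ (for 4 ≤ i ≤ 9) be the placements that put car i in its forbidden parking space. Any j of these fix j positions, leaving (8−j)! ways to fill the rest, and there are C(6,j) ways to pick which j.
By inclusion–exclusion, the number of valid placements is Σ_{j=0}^{6} (−1)^j C(6,j)·(8−j)!.
Computing: 40320 − 30240 + 10800 − 2400 + 360 − 36 + 2 = 18806.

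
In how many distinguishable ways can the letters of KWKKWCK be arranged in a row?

Letter multiplicities in KWKKWCK: C×1, K×4, W×2.
So there are 7! / (4!·2!) = 105 distinguishable arrangements.

105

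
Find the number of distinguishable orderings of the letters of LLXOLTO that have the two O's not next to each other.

300

Total arrangements of LLXOLTO: 7!/(3!·2!) = 420.
If the two O's are adjacent, glue them into one block, leaving 6 items to arrange: (6)!/(3!) = 120 ways.
Hence 420 − 120 = 300.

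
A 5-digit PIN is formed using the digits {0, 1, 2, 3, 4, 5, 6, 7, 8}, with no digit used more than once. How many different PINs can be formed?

15120

This is a permutation of 5 out of 9: P(9,5) = 9!/4!.
9 × 8 × 7 × 6 × 5 = 15120.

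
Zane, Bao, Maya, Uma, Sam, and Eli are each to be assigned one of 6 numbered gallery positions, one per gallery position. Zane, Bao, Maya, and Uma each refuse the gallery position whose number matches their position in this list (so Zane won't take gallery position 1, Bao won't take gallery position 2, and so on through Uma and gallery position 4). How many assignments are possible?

362

Let Aᵢ (for 1 ≤ i ≤ 4) be the placements that put person i in their forbidden gallery position. Any j of these fix j positions, leaving (6−j)! ways to fill the rest, and there are C(4,j) ways to pick which j.
By inclusion–exclusion, the number of valid placements is Σ_{j=0}^{4} (−1)^j C(4,j)·(6−j)!.
Computing: 720 − 480 + 144 − 24 + 2 = 362.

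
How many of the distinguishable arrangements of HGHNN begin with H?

12

Fix H in the first position and arrange the remaining 4 letters.
Those 4 letters have N appearing twice, giving (4)!/(2!) = 12.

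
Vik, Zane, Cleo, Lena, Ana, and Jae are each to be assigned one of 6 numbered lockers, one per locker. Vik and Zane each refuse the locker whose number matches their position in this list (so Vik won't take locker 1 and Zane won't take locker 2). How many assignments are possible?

Let Aᵢ (for i ∈ {1, 2}) be the placements that put person i in their forbidden locker. Any j of these fix j positions, leaving (6−j)! ways to fill the rest, and there are C(2,j) ways to pick which j.
By inclusion–exclusion, the number of valid placements is Σ_{j=0}^{2} (−1)^j C(2,j)·(6−j)!.
Computing: 720 − 240 + 24 = 504.

504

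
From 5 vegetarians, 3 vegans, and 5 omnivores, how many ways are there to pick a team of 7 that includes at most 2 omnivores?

Split by how many omnivores are chosen (0 through 2).
Sum: C(5,0)·C(8,7) + C(5,1)·C(8,6) + C(5,2)·C(8,5) = 8 + 140 + 560 = 708.

708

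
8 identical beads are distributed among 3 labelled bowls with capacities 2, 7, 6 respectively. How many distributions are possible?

20

By stars and bars, unrestricted non-negative solutions to x_1+…+x_3 = 8 number C(8+2,2) = 45.
Subtract solutions that violate a single cap (substitute x_i' = x_i − (cap_i+1)): x_1 ≥ 3 gives C(7,2) = 21; x_2 ≥ 8 gives C(2,2) = 1; x_3 ≥ 7 gives C(3,2) = 3. Together 25.
No two caps can be exceeded simultaneously, so the pair terms are all 0.
By inclusion–exclusion the count is 45 − 25 + 0 = 20.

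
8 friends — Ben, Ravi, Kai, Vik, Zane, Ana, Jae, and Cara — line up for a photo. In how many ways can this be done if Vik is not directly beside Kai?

Of the 8! = 40320 arrangements, those with Vik and Kai adjacent number 2 × 7! = 10080 (treat the pair as a block with 2 internal orders).
So 40320 − 10080 = 30240 arrangements keep them apart.

30240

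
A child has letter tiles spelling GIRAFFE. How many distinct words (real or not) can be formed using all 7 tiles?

2520

Letter multiplicities in GIRAFFE: A×1, E×1, F×2, G×1, I×1, R×1.
So there are 7! / (2!) = 2520 distinguishable arrangements.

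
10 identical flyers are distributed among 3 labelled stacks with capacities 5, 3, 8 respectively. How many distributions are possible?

21

Without the upper bounds there are C(12,2) = 66 ways to split 10 among 3 stacks.
Subtract solutions that violate a single cap (substitute x_i' = x_i − (cap_i+1)): x_1 ≥ 6 gives C(6,2) = 15; x_2 ≥ 4 gives C(8,2) = 28; x_3 ≥ 9 gives C(3,2) = 3. Together 46.
Add back pairs where two caps are both exceeded: 1 + 0 + 0 = 1.
By inclusion–exclusion the count is 66 − 46 + 1 = 21.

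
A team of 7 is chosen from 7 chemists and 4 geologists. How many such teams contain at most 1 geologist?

29

Split by how many geologists are chosen (0 through 1).
Sum: C(4,0)·C(7,7) + C(4,1)·C(7,6) = 1 + 28 = 29.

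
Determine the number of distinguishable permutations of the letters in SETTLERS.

The 8 letters of SETTLERS have repeats: E appearing twice, S appearing twice, and T appearing twice.
Dividing 8! = 40320 by 2!·2!·2! = 8 for the repeated letters gives 5040.

5040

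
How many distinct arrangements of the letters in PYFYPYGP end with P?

420

Fix P in the last position and arrange the remaining 7 letters.
Those 7 letters have P appearing twice and Y appearing 3 times, giving (7)!/(3!·2!) = 420.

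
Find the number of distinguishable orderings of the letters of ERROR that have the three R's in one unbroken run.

Treat the 3 copies of R as a single block. The multiset to arrange is then {RRR, E, O}, 3 items in all.
All 3 items are distinct, so there are (3)! = 6 arrangements.

6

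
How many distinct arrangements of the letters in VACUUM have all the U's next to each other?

Treat the 2 copies of U as a single block. The multiset to arrange is then {UU, A, C, M, V}, 5 items in all.
All 5 items are distinct, so there are (5)! = 120 arrangements.

120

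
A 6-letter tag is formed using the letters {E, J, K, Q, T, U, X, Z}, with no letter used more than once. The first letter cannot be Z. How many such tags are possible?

17640

The first letter has 8−1 = 7 choices (anything except Z).
The remaining 5 letters are filled from the other 7 symbols without repetition: 7 × 6 × 5 × 4 × 3 = 2520.
Total: 7 × 2520 = 17640.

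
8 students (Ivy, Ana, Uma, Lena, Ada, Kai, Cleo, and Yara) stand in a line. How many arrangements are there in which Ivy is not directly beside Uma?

30240

There are 8! = 40320 arrangements in all. If Ivy and Uma are adjacent, merging them into one block gives 2·(7)! = 10080 arrangements.
Complementary counting: 40320 − 10080 = 30240.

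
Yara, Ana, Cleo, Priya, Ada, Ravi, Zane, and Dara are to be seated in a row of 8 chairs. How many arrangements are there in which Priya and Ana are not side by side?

30240

There are 8! = 40320 arrangements in all. If Priya and Ana are adjacent, merging them into one block gives 2·(7)! = 10080 arrangements.
So 40320 − 10080 = 30240 arrangements keep them apart.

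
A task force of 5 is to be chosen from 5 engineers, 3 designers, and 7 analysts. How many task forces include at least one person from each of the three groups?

1925

With no constraint there are C(15,5) = 3003 possible selections.
Subtract selections that omit an entire group: no engineers → C(10,5) = 252; no designers → C(12,5) = 792; no analysts → C(8,5) = 56.
Add back selections omitting two groups (i.e. drawn from a single group): C(5,5) + C(3,5) + C(7,5) = 22.
By inclusion–exclusion: 3003 − 1100 + 22 = 1925.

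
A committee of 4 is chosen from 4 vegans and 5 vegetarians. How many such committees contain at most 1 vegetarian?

21

Split by how many vegetarians are chosen (0 through 1).
Sum: C(5,0)·C(4,4) + C(5,1)·C(4,3) = 1 + 20 = 21.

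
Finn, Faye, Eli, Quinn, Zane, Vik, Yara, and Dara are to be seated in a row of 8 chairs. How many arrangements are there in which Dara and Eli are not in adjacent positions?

30240

There are 8! = 40320 arrangements in all. If Dara and Eli are adjacent, merging them into one block gives 2·(7)! = 10080 arrangements.
Complementary counting: 40320 − 10080 = 30240.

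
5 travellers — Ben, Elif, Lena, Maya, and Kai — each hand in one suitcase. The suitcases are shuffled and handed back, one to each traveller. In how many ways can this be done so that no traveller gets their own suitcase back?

Count assignments avoiding every fixed point. For any j of the 5 travellers fixed to their own suitcase, the other 5−j can be arranged in (5−j)! ways.
By inclusion–exclusion this is Σ_{j=0}^{5} (−1)^j C(5,j)·(5−j)!.
Computing: 120 − 120 + 60 − 20 + 5 − 1 = 44.

44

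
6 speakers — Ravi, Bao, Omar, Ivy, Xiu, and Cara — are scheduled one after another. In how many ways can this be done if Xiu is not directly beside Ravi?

There are 6! = 720 arrangements in all. If Xiu and Ravi are adjacent, merging them into one block gives 2·(5)! = 240 arrangements.
Complementary counting: 720 − 240 = 480.

480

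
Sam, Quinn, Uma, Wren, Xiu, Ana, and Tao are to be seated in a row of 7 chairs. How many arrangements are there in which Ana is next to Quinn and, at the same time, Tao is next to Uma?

Treat {Ana,Quinn} as one block (2 orders) and {Tao,Uma} as another (2 orders).
That leaves 5 units to arrange: 2 × 2 × 5! = 4 × 120 = 480.

480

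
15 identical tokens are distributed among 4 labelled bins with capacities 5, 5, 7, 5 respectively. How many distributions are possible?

Without the upper bounds there are C(18,3) = 816 ways to split 15 among 4 bins.
Subtract solutions that violate a single cap (substitute x_i' = x_i − (cap_i+1)): x_1 ≥ 6 gives C(12,3) = 220; x_2 ≥ 6 gives C(12,3) = 220; x_3 ≥ 8 gives C(10,3) = 120; x_4 ≥ 6 gives C(12,3) = 220. Together 780.
Add back pairs where two caps are both exceeded: 20 + 4 + 20 + 4 + 20 + 4 = 72.
By inclusion–exclusion the count is 816 − 780 + 72 = 108.

108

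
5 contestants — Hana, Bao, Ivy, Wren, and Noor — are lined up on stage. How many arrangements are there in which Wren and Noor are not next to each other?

72

Of the 5! = 120 arrangements, those with Wren and Noor adjacent number 2 × 4! = 48 (treat the pair as a block with 2 internal orders).
Complementary counting: 120 − 48 = 72.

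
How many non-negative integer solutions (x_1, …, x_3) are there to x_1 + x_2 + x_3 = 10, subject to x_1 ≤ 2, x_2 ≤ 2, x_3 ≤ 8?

6

Ignoring the caps, the number of non-negative solutions to x_1+…+x_3 = 10 is C(12,2) = 66.
Subtract solutions that violate a single cap (substitute x_i' = x_i − (cap_i+1)): x_1 ≥ 3 gives C(9,2) = 36; x_2 ≥ 3 gives C(9,2) = 36; x_3 ≥ 9 gives C(3,2) = 3. Together 75.
Add back pairs where two caps are both exceeded: 15 + 0 + 0 = 15.
By inclusion–exclusion the count is 66 − 75 + 15 = 6.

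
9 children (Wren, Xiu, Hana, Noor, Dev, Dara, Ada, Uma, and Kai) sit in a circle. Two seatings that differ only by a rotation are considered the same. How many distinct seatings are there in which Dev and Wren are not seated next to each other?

30240

Without the restriction there are (8)! = 40320 seatings.
Seatings with Dev beside Wren: treat them as a block with 2 internal orders, giving 2 × (7)! = 10080.
Subtracting, 40320 − 10080 = 30240.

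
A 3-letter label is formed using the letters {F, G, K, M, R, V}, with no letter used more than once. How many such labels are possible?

120

This is a permutation of 3 out of 6: P(6,3) = 6!/3!.
6 × 5 × 4 = 120.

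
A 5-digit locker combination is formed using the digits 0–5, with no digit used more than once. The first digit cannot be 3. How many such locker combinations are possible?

600

The first digit has 6−1 = 5 choices (anything except 3).
The remaining 4 digits are filled from the other 5 symbols without repetition: 5 × 4 × 3 × 2 = 120.
Total: 5 × 120 = 600.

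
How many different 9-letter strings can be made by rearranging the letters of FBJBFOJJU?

Letter multiplicities in FBJBFOJJU: B×2, F×2, J×3, O×1, U×1.
So there are 9! / (3!·2!·2!) = 15120 distinguishable arrangements.

15120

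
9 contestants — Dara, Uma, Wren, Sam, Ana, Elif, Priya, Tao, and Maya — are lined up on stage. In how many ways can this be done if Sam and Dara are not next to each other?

Of the 9! = 362880 arrangements, those with Sam and Dara adjacent number 2 × 8! = 80640 (treat the pair as a block with 2 internal orders).
So 362880 − 80640 = 282240 arrangements keep them apart.

282240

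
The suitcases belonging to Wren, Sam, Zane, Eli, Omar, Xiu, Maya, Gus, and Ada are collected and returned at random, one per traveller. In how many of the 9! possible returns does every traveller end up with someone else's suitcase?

Let Aᵢ be the assignments in which traveller i gets their own suitcase. We want the size of the complement of A₁∪…∪A_9.
By inclusion–exclusion this is Σ_{j=0}^{9} (−1)^j C(9,j)·(9−j)!.
Computing: 362880 − 362880 + 181440 − 60480 + 15120 − 3024 + 504 − 72 + 9 − 1 = 133496.

133496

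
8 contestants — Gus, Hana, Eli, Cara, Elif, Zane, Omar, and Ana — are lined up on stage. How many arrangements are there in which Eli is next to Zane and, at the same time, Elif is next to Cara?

2880

Treat {Eli,Zane} as one block (2 orders) and {Elif,Cara} as another (2 orders).
That leaves 6 units to arrange: 2 × 2 × 6! = 4 × 720 = 2880.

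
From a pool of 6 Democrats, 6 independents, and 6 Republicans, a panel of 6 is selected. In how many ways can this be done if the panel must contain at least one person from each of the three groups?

Total 6-person selections from all 18: C(18,6) = 18564.
Selections missing a whole group: no Democrats → C(12,6) = 924; no independents → C(12,6) = 924; no Republicans → C(12,6) = 924.
Add back selections omitting two groups (i.e. drawn from a single group): C(6,6) + C(6,6) + C(6,6) = 3.
By inclusion–exclusion: 18564 − 2772 + 3 = 15795.

15795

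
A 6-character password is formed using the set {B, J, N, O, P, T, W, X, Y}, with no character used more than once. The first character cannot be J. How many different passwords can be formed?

53760

The first character has 9−1 = 8 choices (anything except J).
The remaining 5 characters are filled from the other 8 symbols without repetition: 8 × 7 × 6 × 5 × 4 = 6720.
Total: 8 × 6720 = 53760.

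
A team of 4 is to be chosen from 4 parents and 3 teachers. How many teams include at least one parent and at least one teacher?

34

Unrestricted: C(7,4) = 35 ways to pick any 4 of the 7.
Selections missing a whole group: no parents → C(3,4) = 0; no teachers → C(4,4) = 1.
Both groups omitted at once is impossible, so 35 − 1 = 34.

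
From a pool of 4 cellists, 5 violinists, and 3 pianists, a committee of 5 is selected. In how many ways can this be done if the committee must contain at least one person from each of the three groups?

590

Total 5-person selections from all 12: C(12,5) = 792.
Selections missing a whole group: no cellists → C(8,5) = 56; no violinists → C(7,5) = 21; no pianists → C(9,5) = 126.
Add back selections omitting two groups (i.e. drawn from a single group): C(4,5) + C(5,5) + C(3,5) = 1.
By inclusion–exclusion: 792 − 203 + 1 = 590.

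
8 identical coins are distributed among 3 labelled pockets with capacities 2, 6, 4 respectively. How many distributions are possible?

12

Without the upper bounds there are C(10,2) = 45 ways to split 8 among 3 pockets.
Subtract solutions that violate a single cap (substitute x_i' = x_i − (cap_i+1)): x_1 ≥ 3 gives C(7,2) = 21; x_2 ≥ 7 gives C(3,2) = 3; x_3 ≥ 5 gives C(5,2) = 10. Together 34.
Add back pairs where two caps are both exceeded: 0 + 1 + 0 = 1.
By inclusion–exclusion the count is 45 − 34 + 1 = 12.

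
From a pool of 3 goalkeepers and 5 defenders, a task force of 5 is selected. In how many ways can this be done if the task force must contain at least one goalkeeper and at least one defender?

55

Total 5-person selections from all 8: C(8,5) = 56.
Selections missing a whole group: no goalkeepers → C(5,5) = 1; no defenders → C(3,5) = 0.
Both groups omitted at once is impossible, so 56 − 1 = 55.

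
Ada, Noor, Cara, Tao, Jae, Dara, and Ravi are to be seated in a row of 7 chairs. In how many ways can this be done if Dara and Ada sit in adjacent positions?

Place the 5 others and the Dara-Ada pair as 6 objects in a line; the pair has 2 internal arrangements.
That gives 2 × 6! = 2 × 720 = 1440.

1440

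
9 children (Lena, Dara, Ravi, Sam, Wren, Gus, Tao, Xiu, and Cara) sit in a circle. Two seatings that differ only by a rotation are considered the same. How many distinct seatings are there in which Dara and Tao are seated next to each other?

Glue Dara and Tao into a block (2 internal orders). Seating 8 units around a circle gives (7)! arrangements.
So 2 × (7)! = 2 × 5040 = 10080.

10080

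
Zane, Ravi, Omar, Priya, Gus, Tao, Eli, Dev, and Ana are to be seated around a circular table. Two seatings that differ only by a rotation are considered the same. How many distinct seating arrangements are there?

Fix one person's seat to break rotational symmetry; the remaining 8 people can be arranged in (8)! = 40320 ways.

40320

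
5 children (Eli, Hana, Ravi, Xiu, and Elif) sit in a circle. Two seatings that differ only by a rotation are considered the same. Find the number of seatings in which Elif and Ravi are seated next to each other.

12

Treat {Elif, Ravi} as one unit (2 internal orders) and seat the resulting 4 units around the table: (3)! circular arrangements.
So 2 × (3)! = 2 × 6 = 12.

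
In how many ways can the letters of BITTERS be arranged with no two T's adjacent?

1800

There are 7!/(2!) = 2520 arrangements of BITTERS in total.
If the two T's are adjacent, glue them into one block, leaving 6 items to arrange: (6)! = 720 ways.
Subtracting, 2520 − 720 = 1800 arrangements keep the T's apart.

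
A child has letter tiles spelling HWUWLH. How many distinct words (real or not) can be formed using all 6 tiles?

180

Letter multiplicities in HWUWLH: H×2, L×1, U×1, W×2.
Dividing 6! = 720 by 2!·2! = 4 for the repeated letters gives 180.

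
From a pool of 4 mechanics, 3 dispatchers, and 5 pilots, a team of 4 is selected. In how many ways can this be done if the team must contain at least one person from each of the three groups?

270

With no constraint there are C(12,4) = 495 possible selections.
Selections missing a whole group: no mechanics → C(8,4) = 70; no dispatchers → C(9,4) = 126; no pilots → C(7,4) = 35.
Add back selections omitting two groups (i.e. drawn from a single group): C(4,4) + C(3,4) + C(5,4) = 6.
By inclusion–exclusion: 495 − 231 + 6 = 270.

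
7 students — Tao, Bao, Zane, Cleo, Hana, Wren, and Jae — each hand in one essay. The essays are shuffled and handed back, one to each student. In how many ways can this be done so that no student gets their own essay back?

Let Aᵢ be the assignments in which student i gets their own essay. We want the size of the complement of A₁∪…∪A_7.
By inclusion–exclusion this is Σ_{j=0}^{7} (−1)^j C(7,j)·(7−j)!.
Computing: 5040 − 5040 + 2520 − 840 + 210 − 42 + 7 − 1 = 1854.

1854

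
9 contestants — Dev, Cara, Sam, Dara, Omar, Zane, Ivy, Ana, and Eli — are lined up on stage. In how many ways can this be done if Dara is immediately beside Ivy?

80640

Glue Dara and Ivy into one block (2 internal orders), leaving 8 units to arrange in a row.
So the count is 2·(8)! = 80640.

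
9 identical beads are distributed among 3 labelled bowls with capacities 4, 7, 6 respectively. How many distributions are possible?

31

By stars and bars, unrestricted non-negative solutions to x_1+…+x_3 = 9 number C(9+2,2) = 55.
Subtract solutions that violate a single cap (substitute x_i' = x_i − (cap_i+1)): x_1 ≥ 5 gives C(6,2) = 15; x_2 ≥ 8 gives C(3,2) = 3; x_3 ≥ 7 gives C(4,2) = 6. Together 24.
No two caps can be exceeded simultaneously, so the pair terms are all 0.
By inclusion–exclusion the count is 55 − 24 + 0 = 31.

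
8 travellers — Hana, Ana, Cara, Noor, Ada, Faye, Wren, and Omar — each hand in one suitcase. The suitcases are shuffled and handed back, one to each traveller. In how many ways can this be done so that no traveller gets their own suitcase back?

Let Aᵢ be the assignments in which traveller i gets their own suitcase. We want the size of the complement of A₁∪…∪A_8.
By inclusion–exclusion this is Σ_{j=0}^{8} (−1)^j C(8,j)·(8−j)!.
Computing: 40320 − 40320 + 20160 − 6720 + 1680 − 336 + 56 − 8 + 1 = 14833.

14833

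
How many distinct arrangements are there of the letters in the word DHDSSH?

Letter multiplicities in DHDSSH: D×2, H×2, S×2.
The number of distinct arrangements is 6!/(2!·2!·2!) = 720/8 = 90.

90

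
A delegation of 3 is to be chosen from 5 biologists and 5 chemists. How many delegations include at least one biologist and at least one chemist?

100

Unrestricted: C(10,3) = 120 ways to pick any 3 of the 10.
Selections missing a whole group: no biologists → C(5,3) = 10; no chemists → C(5,3) = 10.
Both groups omitted at once is impossible, so 120 − 20 = 100.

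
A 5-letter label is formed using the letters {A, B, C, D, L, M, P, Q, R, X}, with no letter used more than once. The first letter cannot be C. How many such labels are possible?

27216

The first letter has 10−1 = 9 choices (anything except C).
The remaining 4 letters are filled from the other 9 symbols without repetition: 9 × 8 × 7 × 6 = 3024.
Total: 9 × 3024 = 27216.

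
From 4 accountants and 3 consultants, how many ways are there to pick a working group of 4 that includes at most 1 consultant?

13

Split by how many consultants are chosen (0 through 1).
Sum: C(3,0)·C(4,4) + C(3,1)·C(4,3) = 1 + 12 = 13.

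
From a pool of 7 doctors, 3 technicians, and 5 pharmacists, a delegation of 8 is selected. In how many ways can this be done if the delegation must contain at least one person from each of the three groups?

With no constraint there are C(15,8) = 6435 possible selections.
Subtract selections that omit an entire group: no doctors → C(8,8) = 1; no technicians → C(12,8) = 495; no pharmacists → C(10,8) = 45.
Add back selections omitting two groups (i.e. drawn from a single group): C(7,8) + C(3,8) + C(5,8) = 0.
By inclusion–exclusion: 6435 − 541 + 0 = 5894.

5894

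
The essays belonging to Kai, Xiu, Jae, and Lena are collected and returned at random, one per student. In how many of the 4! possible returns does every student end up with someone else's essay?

This is the derangement count D_4: permutations of 4 items with no fixed point.
By inclusion–exclusion this is Σ_{j=0}^{4} (−1)^j C(4,j)·(4−j)!.
Computing: 24 − 24 + 12 − 4 + 1 = 9.

9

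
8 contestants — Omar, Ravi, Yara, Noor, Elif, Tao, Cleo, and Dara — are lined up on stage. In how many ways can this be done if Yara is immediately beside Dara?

10080

Place the 6 others and the Yara-Dara pair as 7 objects in a line; the pair has 2 internal arrangements.
That gives 2 × 7! = 2 × 5040 = 10080.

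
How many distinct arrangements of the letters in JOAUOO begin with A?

With the first slot taken by A, it remains to arrange the other 5 letters (JOUOO).
Those 5 letters have O appearing 3 times, giving (5)!/(3!) = 20.

20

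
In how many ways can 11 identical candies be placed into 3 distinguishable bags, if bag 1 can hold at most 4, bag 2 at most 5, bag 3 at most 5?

Ignoring the caps, the number of non-negative solutions to x_1+…+x_3 = 11 is C(13,2) = 78.
Subtract solutions that violate a single cap (substitute x_i' = x_i − (cap_i+1)): x_1 ≥ 5 gives C(8,2) = 28; x_2 ≥ 6 gives C(7,2) = 21; x_3 ≥ 6 gives C(7,2) = 21. Together 70.
Add back pairs where two caps are both exceeded: 1 + 1 + 0 = 2.
By inclusion–exclusion the count is 78 − 70 + 2 = 10.

10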